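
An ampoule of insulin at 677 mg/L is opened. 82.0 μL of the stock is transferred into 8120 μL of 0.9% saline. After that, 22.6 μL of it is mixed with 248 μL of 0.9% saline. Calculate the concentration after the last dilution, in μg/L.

565 μg/L

Overall dilution factor = 100.0 × 11.97 = 1198.
677 mg/L / 1198 = 0.565 mg/L = 565 μg/L.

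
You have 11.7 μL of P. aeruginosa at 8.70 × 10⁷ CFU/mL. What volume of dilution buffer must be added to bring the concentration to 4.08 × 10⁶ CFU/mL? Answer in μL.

238 μL

V₂ = C₁V₁/C₂ = 8.70 × 10⁷ × 11.7 / 4.08 × 10⁶ = 249 μL.
Diluent to add = V₂ − V₁ = 249 − 11.7 = 238 μL.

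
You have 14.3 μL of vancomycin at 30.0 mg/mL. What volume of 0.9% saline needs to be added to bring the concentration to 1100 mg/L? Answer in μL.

376 μL

1100 mg/L = 1.10 mg/mL.
V₂ = C₁V₁/C₂ = 30.0 × 14.3 / 1.10 = 390 μL.
Diluent to add = V₂ − V₁ = 390 − 14.3 = 376 μL.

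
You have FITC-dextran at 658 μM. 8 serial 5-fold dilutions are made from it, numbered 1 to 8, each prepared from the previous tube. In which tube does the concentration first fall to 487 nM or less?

Tube n has concentration 658 μM / 5ⁿ.
Need 5ⁿ ≥ 658 μM / 487 nM = 1351, so n ≥ 4.48.
First such tube: n = 5.

tube 5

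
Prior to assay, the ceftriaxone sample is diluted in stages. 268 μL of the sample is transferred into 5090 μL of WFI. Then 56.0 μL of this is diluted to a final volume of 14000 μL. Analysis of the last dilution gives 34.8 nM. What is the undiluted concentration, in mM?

Overall dilution factor = 19.99 × 250 = 4998.
Original = 34.8 nM × 4998 = 1.74 × 10⁵ nM = 0.174 mM.

0.174 mM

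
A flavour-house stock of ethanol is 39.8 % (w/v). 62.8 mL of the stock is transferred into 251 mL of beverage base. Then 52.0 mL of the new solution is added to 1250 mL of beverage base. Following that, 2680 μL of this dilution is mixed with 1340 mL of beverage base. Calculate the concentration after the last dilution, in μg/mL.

Overall dilution factor = 4.997 × 25.04 × 501 = 6.27 × 10⁴.
39.8 % (w/v) / 6.27 × 10⁴ = 6.35 × 10⁻⁴ % (w/v) = 6.35 μg/mL.

6.35 μg/mL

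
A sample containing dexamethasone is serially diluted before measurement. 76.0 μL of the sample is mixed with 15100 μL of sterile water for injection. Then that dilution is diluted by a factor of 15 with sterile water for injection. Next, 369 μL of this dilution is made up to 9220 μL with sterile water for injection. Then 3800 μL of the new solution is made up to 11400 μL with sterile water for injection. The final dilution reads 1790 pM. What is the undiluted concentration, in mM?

0.402 mM

Overall dilution factor = 199.7 × 15 × 24.99 × 3 = 2.25 × 10⁵.
Original = 1790 pM × 2.25 × 10⁵ = 4.02 × 10⁸ pM = 0.402 mM.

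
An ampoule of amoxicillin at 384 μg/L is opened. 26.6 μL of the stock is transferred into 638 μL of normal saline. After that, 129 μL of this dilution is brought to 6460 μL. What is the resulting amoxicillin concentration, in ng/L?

Overall dilution factor = 24.98 × 50.08 = 1251.
384 μg/L / 1251 = 0.307 μg/L = 307 ng/L.

307 ng/L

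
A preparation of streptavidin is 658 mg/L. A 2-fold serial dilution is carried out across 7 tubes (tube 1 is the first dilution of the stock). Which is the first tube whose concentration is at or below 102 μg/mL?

tube 3

Tube n has concentration 658 mg/L / 2ⁿ.
Need 2ⁿ ≥ 658 mg/L / 102 μg/mL = 6.45, so n ≥ 2.69.
First such tube: n = 3.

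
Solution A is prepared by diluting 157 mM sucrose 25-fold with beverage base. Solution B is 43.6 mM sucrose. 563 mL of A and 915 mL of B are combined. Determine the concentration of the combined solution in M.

0.0294 M

C_A = 157 mM / 25 = 6.28 mM.
C_mix = (C_A·V_A + C_B·V_B)/(V_A + V_B) = (6.28×563 + 43.6×915) / 1478 = 29.4 mM = 0.0294 M.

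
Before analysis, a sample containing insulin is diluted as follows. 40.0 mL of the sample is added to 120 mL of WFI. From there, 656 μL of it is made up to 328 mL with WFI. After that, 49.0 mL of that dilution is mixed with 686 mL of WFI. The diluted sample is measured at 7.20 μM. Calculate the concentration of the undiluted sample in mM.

Overall dilution factor = 4 × 500 × 15 = 3.00 × 10⁴.
Original = 7.20 μM × 3.00 × 10⁴ = 2.16 × 10⁵ μM = 216 mM.

216 mM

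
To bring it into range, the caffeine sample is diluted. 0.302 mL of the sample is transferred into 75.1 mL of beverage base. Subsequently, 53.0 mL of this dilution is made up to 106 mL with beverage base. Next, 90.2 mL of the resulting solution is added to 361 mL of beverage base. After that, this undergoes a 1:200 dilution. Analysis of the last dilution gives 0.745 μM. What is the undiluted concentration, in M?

0.372 M

Overall dilution factor = 249.7 × 2 × 5.002 × 200 = 5.00 × 10⁵.
Original = 0.745 μM × 5.00 × 10⁵ = 3.72 × 10⁵ μM = 0.372 M.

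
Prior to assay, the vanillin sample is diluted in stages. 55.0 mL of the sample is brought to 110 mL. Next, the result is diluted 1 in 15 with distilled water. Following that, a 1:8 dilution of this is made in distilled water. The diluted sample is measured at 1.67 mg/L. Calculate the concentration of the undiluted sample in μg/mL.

401 μg/mL

Overall dilution factor = 2 × 15 × 8 = 240.
Original = 1.67 mg/L × 240 = 401 mg/L = 401 μg/mL.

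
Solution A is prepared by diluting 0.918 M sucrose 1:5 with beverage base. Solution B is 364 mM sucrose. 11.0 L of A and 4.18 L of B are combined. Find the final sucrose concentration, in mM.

233 mM

C_A = 0.918 M / 5 = 0.184 M.
C_B = 364 mM = 0.364 M.
C_mix = (C_A·V_A + C_B·V_B)/(V_A + V_B) = (0.184×11.0 + 0.364×4.18) / 15.18 = 0.233 M = 233 mM.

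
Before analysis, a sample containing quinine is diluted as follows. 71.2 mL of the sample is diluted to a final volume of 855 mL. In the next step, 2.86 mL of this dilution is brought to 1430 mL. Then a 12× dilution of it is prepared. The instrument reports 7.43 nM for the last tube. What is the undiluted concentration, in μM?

535 μM

Overall dilution factor = 12.01 × 500 × 12 = 7.21 × 10⁴.
Original = 7.43 nM × 7.21 × 10⁴ = 5.35 × 10⁵ nM = 535 μM.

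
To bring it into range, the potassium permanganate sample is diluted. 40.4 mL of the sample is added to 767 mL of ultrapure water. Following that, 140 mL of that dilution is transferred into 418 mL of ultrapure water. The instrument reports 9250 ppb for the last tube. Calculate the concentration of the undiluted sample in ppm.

737 ppm

Overall dilution factor = 19.99 × 3.986 = 79.7.
Original = 9250 ppb × 79.7 = 7.37 × 10⁵ ppb = 737 ppm.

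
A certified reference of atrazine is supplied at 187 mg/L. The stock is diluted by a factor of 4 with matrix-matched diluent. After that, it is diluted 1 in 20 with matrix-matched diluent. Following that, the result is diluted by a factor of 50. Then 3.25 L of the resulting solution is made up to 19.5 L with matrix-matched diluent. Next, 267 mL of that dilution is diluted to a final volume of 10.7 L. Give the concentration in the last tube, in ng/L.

194 ng/L

Overall dilution factor = 4 × 20 × 50 × 6 × 40.07 = 9.62 × 10⁵.
187 mg/L / 9.62 × 10⁵ = 1.94 × 10⁻⁴ mg/L = 194 ng/L.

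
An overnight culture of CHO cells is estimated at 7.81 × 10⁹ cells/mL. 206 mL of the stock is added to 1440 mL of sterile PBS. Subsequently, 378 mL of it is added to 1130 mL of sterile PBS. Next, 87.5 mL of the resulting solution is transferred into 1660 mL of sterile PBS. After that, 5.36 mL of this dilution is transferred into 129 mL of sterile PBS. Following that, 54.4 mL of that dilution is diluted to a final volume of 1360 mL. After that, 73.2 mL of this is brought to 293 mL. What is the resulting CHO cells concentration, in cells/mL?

Overall dilution factor = 7.990 × 3.989 × 19.97 × 25.07 × 25 × 4.003 = 1.60 × 10⁶.
7.81 × 10⁹ cells/mL / 1.60 × 10⁶ = 4890 cells/mL.

4890 cells/mL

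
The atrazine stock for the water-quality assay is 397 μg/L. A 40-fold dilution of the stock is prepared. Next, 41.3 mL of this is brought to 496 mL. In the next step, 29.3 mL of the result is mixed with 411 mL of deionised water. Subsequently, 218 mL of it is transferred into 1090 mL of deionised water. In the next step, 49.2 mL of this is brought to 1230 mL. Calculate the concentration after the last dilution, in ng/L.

0.367 ng/L

Overall dilution factor = 40 × 12.01 × 15.03 × 6 × 25 = 1.08 × 10⁶.
397 μg/L / 1.08 × 10⁶ = 3.67 × 10⁻⁴ μg/L = 0.367 ng/L.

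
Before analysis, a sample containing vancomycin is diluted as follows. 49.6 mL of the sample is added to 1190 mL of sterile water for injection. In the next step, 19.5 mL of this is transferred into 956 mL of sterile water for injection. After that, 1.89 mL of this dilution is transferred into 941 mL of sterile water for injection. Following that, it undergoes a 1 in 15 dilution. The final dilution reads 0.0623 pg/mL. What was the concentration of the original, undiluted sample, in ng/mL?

583 ng/mL

Overall dilution factor = 24.99 × 50.03 × 498.9 × 15 = 9.36 × 10⁶.
Original = 0.0623 pg/mL × 9.36 × 10⁶ = 5.83 × 10⁵ pg/mL = 583 ng/mL.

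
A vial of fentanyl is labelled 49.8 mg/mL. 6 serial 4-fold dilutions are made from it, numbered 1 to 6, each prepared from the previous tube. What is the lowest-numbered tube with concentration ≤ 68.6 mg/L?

tube 5

Tube n has concentration 49.8 mg/mL / 4ⁿ.
Need 4ⁿ ≥ 49.8 mg/mL / 68.6 mg/L = 726, so n ≥ 4.75.
First such tube: n = 5.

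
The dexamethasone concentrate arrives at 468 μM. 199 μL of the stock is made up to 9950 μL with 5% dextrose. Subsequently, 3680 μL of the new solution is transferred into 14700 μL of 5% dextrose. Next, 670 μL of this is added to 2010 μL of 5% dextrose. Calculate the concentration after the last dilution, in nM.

469 nM

Overall dilution factor = 50 × 4.995 × 4 = 999.
468 μM / 999 = 0.469 μM = 469 nM.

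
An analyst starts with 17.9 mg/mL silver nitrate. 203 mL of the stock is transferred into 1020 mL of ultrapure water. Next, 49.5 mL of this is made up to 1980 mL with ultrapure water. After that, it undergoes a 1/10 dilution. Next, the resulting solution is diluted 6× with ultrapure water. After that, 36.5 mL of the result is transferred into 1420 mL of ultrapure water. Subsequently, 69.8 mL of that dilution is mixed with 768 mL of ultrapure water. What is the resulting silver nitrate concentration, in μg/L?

2.58 μg/L

Overall dilution factor = 6.025 × 40 × 10 × 6 × 39.90 × 12.00 = 6.93 × 10⁶.
17.9 mg/mL / 6.93 × 10⁶ = 2.58 × 10⁻⁶ mg/mL = 2.58 μg/L.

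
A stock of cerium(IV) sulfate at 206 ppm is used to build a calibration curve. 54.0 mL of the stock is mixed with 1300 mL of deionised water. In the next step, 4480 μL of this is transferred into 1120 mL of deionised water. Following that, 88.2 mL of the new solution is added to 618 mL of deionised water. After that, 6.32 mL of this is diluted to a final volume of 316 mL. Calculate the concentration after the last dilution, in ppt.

Overall dilution factor = 25.07 × 251 × 8.007 × 50 = 2.52 × 10⁶.
206 ppm / 2.52 × 10⁶ = 8.18 × 10⁻⁵ ppm = 81.8 ppt.

81.8 ppt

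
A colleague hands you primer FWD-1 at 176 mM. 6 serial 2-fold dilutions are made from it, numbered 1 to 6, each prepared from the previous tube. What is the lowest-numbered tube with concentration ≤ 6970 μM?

tube 5

Tube n has concentration 176 mM / 2ⁿ.
Need 2ⁿ ≥ 176 mM / 6970 μM = 25.3, so n ≥ 4.66.
First such tube: n = 5.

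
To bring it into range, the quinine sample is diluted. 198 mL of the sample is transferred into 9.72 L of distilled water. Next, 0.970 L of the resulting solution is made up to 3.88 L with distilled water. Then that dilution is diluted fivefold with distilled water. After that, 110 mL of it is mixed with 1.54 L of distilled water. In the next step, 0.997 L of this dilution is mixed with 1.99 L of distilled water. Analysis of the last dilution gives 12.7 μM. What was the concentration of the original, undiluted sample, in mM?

Overall dilution factor = 50.09 × 4 × 5 × 15 × 2.996 = 4.50 × 10⁴.
Original = 12.7 μM × 4.50 × 10⁴ = 5.72 × 10⁵ μM = 572 mM.

572 mM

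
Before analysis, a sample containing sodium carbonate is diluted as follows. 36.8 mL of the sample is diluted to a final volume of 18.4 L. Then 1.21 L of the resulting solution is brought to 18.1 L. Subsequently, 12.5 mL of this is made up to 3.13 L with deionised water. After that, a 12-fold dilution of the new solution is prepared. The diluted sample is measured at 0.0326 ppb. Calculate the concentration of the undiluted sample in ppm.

Overall dilution factor = 500 × 14.96 × 250.4 × 12 = 2.25 × 10⁷.
Original = 0.0326 ppb × 2.25 × 10⁷ = 7.33 × 10⁵ ppb = 733 ppm.

733 ppm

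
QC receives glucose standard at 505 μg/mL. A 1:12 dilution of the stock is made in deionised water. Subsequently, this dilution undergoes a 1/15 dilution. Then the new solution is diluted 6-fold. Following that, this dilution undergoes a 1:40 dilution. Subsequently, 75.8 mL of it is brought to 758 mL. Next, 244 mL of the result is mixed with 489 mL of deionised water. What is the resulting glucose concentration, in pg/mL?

389 pg/mL

Overall dilution factor = 12 × 15 × 6 × 40 × 10 × 3.004 = 1.30 × 10⁶.
505 μg/mL / 1.30 × 10⁶ = 3.89 × 10⁻⁴ μg/mL = 389 pg/mL.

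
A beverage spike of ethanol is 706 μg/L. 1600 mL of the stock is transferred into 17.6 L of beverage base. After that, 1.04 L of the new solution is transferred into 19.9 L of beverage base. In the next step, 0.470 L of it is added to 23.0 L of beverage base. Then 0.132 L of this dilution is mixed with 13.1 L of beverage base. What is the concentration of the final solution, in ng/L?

0.584 ng/L

Overall dilution factor = 12 × 20.13 × 49.94 × 100.2 = 1.21 × 10⁶.
706 μg/L / 1.21 × 10⁶ = 5.84 × 10⁻⁴ μg/L = 0.584 ng/L.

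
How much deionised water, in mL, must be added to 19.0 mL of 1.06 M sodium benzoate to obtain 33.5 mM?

582 mL

33.5 mM = 0.0335 M.
V₂ = C₁V₁/C₂ = 1.06 × 19.0 / 0.0335 = 601 mL.
Diluent to add = V₂ − V₁ = 601 − 19.0 = 582 mL.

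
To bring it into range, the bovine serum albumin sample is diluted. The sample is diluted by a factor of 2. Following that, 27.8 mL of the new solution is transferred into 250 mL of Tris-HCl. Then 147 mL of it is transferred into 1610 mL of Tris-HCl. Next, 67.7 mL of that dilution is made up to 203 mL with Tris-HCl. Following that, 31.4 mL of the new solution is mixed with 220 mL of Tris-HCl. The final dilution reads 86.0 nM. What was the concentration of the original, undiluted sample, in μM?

Overall dilution factor = 2 × 9.993 × 11.95 × 2.999 × 8.006 = 5735.
Original = 86.0 nM × 5735 = 4.93 × 10⁵ nM = 493 μM.

493 μM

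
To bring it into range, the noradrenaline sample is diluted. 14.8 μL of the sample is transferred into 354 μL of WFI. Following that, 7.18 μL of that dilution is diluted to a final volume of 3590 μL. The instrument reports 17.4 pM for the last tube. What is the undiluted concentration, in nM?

Overall dilution factor = 24.92 × 500 = 1.25 × 10⁴.
Original = 17.4 pM × 1.25 × 10⁴ = 2.17 × 10⁵ pM = 217 nM.

217 nM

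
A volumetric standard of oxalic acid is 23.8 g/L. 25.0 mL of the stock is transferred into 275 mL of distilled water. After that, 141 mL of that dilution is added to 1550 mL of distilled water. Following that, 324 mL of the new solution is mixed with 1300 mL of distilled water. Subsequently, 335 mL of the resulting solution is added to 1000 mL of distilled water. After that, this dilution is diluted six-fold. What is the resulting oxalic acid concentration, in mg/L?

Overall dilution factor = 12 × 11.99 × 5.012 × 3.985 × 6 = 1.72 × 10⁴.
23.8 g/L / 1.72 × 10⁴ = 1.38 × 10⁻³ g/L = 1.38 mg/L.

1.38 mg/L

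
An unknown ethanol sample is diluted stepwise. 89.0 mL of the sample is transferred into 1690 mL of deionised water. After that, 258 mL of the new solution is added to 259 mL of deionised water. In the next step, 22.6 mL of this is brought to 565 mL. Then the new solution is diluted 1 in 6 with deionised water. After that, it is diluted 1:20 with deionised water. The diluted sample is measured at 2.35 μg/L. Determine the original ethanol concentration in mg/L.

282 mg/L

Overall dilution factor = 19.99 × 2.004 × 25 × 6 × 20 = 1.20 × 10⁵.
Original = 2.35 μg/L × 1.20 × 10⁵ = 2.82 × 10⁵ μg/L = 282 mg/L.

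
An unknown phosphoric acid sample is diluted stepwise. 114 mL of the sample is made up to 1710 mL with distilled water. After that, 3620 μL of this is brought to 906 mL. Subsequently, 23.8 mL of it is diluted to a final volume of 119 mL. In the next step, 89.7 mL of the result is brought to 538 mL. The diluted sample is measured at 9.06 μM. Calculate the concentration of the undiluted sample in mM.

1020 mM

Overall dilution factor = 15 × 250.3 × 5 × 5.998 = 1.13 × 10⁵.
Original = 9.06 μM × 1.13 × 10⁵ = 1.02 × 10⁶ μM = 1020 mM.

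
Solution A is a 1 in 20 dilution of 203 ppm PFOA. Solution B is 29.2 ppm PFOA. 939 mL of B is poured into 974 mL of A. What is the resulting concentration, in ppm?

C_A = 203 ppm / 20 = 10.2 ppm.
C_mix = (C_A·V_A + C_B·V_B)/(V_A + V_B) = (10.2×974 + 29.2×939) / 1913 = 19.5 ppm.

19.5 ppm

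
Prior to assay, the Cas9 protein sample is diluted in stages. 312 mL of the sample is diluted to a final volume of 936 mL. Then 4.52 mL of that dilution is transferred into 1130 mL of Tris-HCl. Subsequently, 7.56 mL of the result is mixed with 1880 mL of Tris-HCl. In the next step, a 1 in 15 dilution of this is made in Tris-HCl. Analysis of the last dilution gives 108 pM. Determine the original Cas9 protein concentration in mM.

0.305 mM

Overall dilution factor = 3 × 251 × 249.7 × 15 = 2.82 × 10⁶.
Original = 108 pM × 2.82 × 10⁶ = 3.05 × 10⁸ pM = 0.305 mM.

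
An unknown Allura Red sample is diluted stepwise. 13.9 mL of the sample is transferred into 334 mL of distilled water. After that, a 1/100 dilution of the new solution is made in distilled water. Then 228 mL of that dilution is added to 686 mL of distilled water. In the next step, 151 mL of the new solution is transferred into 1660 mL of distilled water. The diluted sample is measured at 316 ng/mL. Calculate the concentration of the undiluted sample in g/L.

38.0 g/L

Overall dilution factor = 25.03 × 100 × 4.009 × 11.99 = 1.20 × 10⁵.
Original = 316 ng/mL × 1.20 × 10⁵ = 3.80 × 10⁷ ng/mL = 38.0 g/L.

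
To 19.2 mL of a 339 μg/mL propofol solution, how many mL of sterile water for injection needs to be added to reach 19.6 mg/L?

19.6 mg/L = 19.6 μg/mL.
V₂ = C₁V₁/C₂ = 339 × 19.2 / 19.6 = 332 mL.
Diluent to add = V₂ − V₁ = 332 − 19.2 = 313 mL.

313 mL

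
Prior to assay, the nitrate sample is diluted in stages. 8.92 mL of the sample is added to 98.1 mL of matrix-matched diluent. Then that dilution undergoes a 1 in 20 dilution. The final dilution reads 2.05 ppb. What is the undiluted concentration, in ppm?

0.492 ppm

Overall dilution factor = 12.00 × 20 = 240.
Original = 2.05 ppb × 240 = 492 ppb = 0.492 ppm.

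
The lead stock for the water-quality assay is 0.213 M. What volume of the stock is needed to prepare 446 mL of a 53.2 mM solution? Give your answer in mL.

111 mL

53.2 mM = 0.0532 M.
V₁ = C₂V₂/C₁ = 0.0532 × 446 / 0.213 = 111 mL.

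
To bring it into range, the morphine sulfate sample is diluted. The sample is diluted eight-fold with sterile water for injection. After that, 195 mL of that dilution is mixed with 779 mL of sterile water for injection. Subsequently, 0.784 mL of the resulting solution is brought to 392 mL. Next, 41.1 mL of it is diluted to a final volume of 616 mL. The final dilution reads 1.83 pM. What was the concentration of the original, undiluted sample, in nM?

Overall dilution factor = 8 × 4.995 × 500 × 14.99 = 2.99 × 10⁵.
Original = 1.83 pM × 2.99 × 10⁵ = 5.48 × 10⁵ pM = 548 nM.

548 nM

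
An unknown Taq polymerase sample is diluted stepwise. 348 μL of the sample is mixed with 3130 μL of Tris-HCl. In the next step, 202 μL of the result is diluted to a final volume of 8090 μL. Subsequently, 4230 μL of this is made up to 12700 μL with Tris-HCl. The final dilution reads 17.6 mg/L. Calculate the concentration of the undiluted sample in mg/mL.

21.2 mg/mL

Overall dilution factor = 9.994 × 40.05 × 3.002 = 1202.
Original = 17.6 mg/L × 1202 = 2.12 × 10⁴ mg/L = 21.2 mg/mL.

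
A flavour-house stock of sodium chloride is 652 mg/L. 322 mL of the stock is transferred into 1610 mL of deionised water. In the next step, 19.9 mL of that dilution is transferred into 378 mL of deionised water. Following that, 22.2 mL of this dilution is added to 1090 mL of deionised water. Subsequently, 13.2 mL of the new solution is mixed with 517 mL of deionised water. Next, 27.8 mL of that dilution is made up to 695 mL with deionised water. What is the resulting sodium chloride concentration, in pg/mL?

108 pg/mL

Overall dilution factor = 6 × 19.99 × 50.10 × 40.17 × 25 = 6.04 × 10⁶.
652 mg/L / 6.04 × 10⁶ = 1.08 × 10⁻⁴ mg/L = 108 pg/mL.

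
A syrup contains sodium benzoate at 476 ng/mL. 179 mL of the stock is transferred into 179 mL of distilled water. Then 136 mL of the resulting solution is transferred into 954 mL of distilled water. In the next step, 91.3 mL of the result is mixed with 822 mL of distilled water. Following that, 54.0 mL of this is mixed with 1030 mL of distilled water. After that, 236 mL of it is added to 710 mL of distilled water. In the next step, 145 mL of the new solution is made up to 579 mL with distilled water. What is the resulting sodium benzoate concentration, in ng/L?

Overall dilution factor = 2 × 8.015 × 10.00 × 20.07 × 4.008 × 3.993 = 5.15 × 10⁴.
476 ng/mL / 5.15 × 10⁴ = 9.24 × 10⁻³ ng/mL = 9.24 ng/L.

9.24 ng/L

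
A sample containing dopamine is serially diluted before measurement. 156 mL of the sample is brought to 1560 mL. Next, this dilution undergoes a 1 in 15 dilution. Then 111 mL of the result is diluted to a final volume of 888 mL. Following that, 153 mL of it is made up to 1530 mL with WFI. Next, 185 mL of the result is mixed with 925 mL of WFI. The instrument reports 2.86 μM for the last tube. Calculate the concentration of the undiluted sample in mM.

206 mM

Overall dilution factor = 10 × 15 × 8 × 10 × 6 = 7.20 × 10⁴.
Original = 2.86 μM × 7.20 × 10⁴ = 2.06 × 10⁵ μM = 206 mM.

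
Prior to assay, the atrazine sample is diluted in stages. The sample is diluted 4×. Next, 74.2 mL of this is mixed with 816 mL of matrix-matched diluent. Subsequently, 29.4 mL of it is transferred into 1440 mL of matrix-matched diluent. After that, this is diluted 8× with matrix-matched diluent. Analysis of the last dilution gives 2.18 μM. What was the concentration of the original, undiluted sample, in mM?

41.8 mM

Overall dilution factor = 4 × 12.00 × 49.98 × 8 = 1.92 × 10⁴.
Original = 2.18 μM × 1.92 × 10⁴ = 4.18 × 10⁴ μM = 41.8 mM.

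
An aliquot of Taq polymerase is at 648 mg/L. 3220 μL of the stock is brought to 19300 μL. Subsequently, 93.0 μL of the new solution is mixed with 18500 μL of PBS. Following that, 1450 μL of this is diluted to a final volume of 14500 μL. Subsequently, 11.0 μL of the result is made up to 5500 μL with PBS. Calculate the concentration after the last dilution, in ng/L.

108 ng/L

Overall dilution factor = 5.994 × 199.9 × 10 × 500 = 5.99 × 10⁶.
648 mg/L / 5.99 × 10⁶ = 1.08 × 10⁻⁴ mg/L = 108 ng/L.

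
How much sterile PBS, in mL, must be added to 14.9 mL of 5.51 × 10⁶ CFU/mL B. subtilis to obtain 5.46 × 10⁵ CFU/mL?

135 mL

V₂ = C₁V₁/C₂ = 5.51 × 10⁶ × 14.9 / 5.46 × 10⁵ = 150 mL.
Diluent to add = V₂ − V₁ = 150 − 14.9 = 135 mL.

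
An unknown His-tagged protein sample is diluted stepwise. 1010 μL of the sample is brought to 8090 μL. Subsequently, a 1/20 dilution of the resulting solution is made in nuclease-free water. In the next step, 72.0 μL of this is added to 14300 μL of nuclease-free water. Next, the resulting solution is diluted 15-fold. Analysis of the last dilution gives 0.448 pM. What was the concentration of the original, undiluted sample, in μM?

Overall dilution factor = 8.010 × 20 × 199.6 × 15 = 4.80 × 10⁵.
Original = 0.448 pM × 4.80 × 10⁵ = 2.15 × 10⁵ pM = 0.215 μM.

0.215 μM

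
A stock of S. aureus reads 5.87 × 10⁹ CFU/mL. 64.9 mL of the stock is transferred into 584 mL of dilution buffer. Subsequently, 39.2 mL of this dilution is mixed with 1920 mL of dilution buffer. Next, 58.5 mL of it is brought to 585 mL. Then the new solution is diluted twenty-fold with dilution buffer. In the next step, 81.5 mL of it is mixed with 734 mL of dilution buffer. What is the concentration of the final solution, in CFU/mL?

5870 CFU/mL

Overall dilution factor = 9.998 × 49.98 × 10 × 20 × 10.01 = 1.00 × 10⁶.
5.87 × 10⁹ CFU/mL / 1.00 × 10⁶ = 5870 CFU/mL.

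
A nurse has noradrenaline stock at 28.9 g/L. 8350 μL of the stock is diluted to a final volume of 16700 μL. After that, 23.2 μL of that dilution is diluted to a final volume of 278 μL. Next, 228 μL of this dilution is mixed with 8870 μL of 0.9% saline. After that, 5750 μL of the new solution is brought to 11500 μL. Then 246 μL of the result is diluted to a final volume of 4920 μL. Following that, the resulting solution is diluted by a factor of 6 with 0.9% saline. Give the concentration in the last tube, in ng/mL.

126 ng/mL

Overall dilution factor = 2 × 11.98 × 39.90 × 2 × 20 × 6 = 2.30 × 10⁵.
28.9 g/L / 2.30 × 10⁵ = 1.26 × 10⁻⁴ g/L = 126 ng/mL.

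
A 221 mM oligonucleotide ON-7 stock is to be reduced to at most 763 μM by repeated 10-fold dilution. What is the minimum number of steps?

3

Need 10ⁿ ≥ 290, so n ≥ log(290)/log(10) = 2.46.
Minimum whole steps: n = 3.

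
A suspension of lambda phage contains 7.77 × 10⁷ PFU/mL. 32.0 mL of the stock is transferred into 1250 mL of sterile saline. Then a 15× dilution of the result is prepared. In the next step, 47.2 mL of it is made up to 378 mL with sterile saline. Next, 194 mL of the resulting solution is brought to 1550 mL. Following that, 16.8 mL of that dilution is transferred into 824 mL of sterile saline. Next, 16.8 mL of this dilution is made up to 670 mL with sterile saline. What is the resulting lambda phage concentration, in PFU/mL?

1.01 PFU/mL

Overall dilution factor = 40.06 × 15 × 8.008 × 7.990 × 50.05 × 39.88 = 7.67 × 10⁷.
7.77 × 10⁷ PFU/mL / 7.67 × 10⁷ = 1.01 PFU/mL.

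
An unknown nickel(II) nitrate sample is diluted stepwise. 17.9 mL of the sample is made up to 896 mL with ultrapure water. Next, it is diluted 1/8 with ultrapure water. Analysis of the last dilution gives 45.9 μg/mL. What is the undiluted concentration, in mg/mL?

Overall dilution factor = 50.06 × 8 = 400.
Original = 45.9 μg/mL × 400 = 1.84 × 10⁴ μg/mL = 18.4 mg/mL.

18.4 mg/mL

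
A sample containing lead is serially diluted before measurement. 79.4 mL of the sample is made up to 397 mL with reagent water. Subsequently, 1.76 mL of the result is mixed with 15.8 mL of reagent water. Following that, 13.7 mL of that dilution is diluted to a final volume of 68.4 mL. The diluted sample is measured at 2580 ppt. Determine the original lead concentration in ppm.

0.643 ppm

Overall dilution factor = 5 × 9.977 × 4.993 = 249.
Original = 2580 ppt × 249 = 6.43 × 10⁵ ppt = 0.643 ppm.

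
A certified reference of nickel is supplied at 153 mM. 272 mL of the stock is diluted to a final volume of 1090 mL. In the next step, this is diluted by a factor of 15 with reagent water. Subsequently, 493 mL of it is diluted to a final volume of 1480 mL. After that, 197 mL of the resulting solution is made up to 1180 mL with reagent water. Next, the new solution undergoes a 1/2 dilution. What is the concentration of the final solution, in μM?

Overall dilution factor = 4.007 × 15 × 3.002 × 5.990 × 2 = 2162.
153 mM / 2162 = 0.0708 mM = 70.8 μM.

70.8 μM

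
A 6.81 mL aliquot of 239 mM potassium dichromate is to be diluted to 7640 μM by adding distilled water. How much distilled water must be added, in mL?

7640 μM = 7.64 mM.
V₂ = C₁V₁/C₂ = 239 × 6.81 / 7.64 = 213 mL.
Diluent to add = V₂ − V₁ = 213 − 6.81 = 206 mL.

206 mL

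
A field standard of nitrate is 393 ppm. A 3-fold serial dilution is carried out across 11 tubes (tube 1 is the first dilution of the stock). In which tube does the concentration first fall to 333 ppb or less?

tube 7

Tube n has concentration 393 ppm / 3ⁿ.
Need 3ⁿ ≥ 393 ppm / 333 ppb = 1180, so n ≥ 6.44.
First such tube: n = 7.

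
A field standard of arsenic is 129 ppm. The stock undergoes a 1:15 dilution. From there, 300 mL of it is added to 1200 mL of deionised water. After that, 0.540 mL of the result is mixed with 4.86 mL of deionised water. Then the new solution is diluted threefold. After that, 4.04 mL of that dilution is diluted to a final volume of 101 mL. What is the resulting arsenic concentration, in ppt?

Overall dilution factor = 15 × 5 × 10 × 3 × 25 = 5.62 × 10⁴.
129 ppm / 5.62 × 10⁴ = 2.29 × 10⁻³ ppm = 2290 ppt.

2290 ppt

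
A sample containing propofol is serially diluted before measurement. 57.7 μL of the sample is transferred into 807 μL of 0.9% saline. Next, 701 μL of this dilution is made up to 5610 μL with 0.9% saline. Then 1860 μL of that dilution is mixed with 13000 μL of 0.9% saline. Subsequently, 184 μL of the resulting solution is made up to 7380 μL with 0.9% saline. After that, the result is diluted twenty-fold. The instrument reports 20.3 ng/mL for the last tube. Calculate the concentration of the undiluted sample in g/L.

Overall dilution factor = 14.99 × 8.003 × 7.989 × 40.11 × 20 = 7.69 × 10⁵.
Original = 20.3 ng/mL × 7.69 × 10⁵ = 1.56 × 10⁷ ng/mL = 15.6 g/L.

15.6 g/L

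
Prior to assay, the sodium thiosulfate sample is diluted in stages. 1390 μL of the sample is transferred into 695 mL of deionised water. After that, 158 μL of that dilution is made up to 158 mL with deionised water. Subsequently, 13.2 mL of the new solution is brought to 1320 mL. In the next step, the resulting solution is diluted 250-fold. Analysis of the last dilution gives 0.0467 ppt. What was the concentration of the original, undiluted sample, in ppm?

Overall dilution factor = 501 × 1000 × 100 × 250 = 1.25 × 10¹⁰.
Original = 0.0467 ppt × 1.25 × 10¹⁰ = 5.85 × 10⁸ ppt = 585 ppm.

585 ppm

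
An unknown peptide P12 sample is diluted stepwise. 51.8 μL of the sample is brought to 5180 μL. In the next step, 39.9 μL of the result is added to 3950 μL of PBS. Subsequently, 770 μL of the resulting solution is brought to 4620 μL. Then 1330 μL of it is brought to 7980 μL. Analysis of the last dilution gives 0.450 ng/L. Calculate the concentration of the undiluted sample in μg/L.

162 μg/L

Overall dilution factor = 100 × 100.00 × 6 × 6 = 3.60 × 10⁵.
Original = 0.450 ng/L × 3.60 × 10⁵ = 1.62 × 10⁵ ng/L = 162 μg/L.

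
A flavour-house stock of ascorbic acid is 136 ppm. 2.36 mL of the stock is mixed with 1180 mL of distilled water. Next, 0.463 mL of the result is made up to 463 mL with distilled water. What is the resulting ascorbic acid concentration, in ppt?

271 ppt

Overall dilution factor = 501 × 1000 = 5.01 × 10⁵.
136 ppm / 5.01 × 10⁵ = 2.71 × 10⁻⁴ ppm = 271 ppt.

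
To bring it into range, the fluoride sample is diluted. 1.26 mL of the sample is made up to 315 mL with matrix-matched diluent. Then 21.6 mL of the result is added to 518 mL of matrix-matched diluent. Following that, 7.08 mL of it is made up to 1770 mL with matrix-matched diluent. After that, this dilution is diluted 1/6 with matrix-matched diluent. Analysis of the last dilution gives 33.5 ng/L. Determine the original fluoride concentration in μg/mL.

314 μg/mL

Overall dilution factor = 250 × 24.98 × 250 × 6 = 9.37 × 10⁶.
Original = 33.5 ng/L × 9.37 × 10⁶ = 3.14 × 10⁸ ng/L = 314 μg/mL.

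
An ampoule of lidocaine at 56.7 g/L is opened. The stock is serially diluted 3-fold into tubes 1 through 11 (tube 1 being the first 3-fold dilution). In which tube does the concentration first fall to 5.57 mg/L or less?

Tube n has concentration 56.7 g/L / 3ⁿ.
Need 3ⁿ ≥ 56.7 g/L / 5.57 mg/L = 1.02 × 10⁴, so n ≥ 8.40.
First such tube: n = 9.

tube 9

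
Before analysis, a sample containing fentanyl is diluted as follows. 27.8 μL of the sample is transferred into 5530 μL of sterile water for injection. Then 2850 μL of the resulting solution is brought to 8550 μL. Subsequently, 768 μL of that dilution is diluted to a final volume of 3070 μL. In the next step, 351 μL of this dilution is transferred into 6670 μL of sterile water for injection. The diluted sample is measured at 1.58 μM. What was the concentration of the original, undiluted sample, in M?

Overall dilution factor = 199.9 × 3 × 3.997 × 20.00 = 4.80 × 10⁴.
Original = 1.58 μM × 4.80 × 10⁴ = 7.58 × 10⁴ μM = 0.0758 M.

0.0758 M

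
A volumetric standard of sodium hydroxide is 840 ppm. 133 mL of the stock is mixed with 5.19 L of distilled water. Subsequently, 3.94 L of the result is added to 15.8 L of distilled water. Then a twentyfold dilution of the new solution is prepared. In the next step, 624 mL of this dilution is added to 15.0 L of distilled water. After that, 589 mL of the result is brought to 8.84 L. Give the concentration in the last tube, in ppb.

0.557 ppb

Overall dilution factor = 40.02 × 5.010 × 20 × 25.04 × 15.01 = 1.51 × 10⁶.
840 ppm / 1.51 × 10⁶ = 5.57 × 10⁻⁴ ppm = 0.557 ppb.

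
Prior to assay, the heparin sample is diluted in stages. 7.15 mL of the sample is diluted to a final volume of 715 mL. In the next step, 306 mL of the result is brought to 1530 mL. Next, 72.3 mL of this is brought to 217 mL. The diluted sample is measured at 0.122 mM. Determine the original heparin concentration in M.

Overall dilution factor = 100 × 5 × 3.001 = 1501.
Original = 0.122 mM × 1501 = 183 mM = 0.183 M.

0.183 M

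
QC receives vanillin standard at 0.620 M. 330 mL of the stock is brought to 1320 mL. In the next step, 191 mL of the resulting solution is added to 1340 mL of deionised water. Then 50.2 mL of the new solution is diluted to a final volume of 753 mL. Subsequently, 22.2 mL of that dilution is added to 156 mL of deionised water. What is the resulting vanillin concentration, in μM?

Overall dilution factor = 4 × 8.016 × 15 × 8.027 = 3861.
0.620 M / 3861 = 1.61 × 10⁻⁴ M = 161 μM.

161 μM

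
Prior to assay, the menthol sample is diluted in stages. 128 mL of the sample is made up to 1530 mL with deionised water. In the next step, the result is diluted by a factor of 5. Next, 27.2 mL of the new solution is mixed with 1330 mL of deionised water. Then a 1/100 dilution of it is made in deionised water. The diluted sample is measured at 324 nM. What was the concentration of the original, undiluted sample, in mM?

96.6 mM

Overall dilution factor = 11.95 × 5 × 49.90 × 100 = 2.98 × 10⁵.
Original = 324 nM × 2.98 × 10⁵ = 9.66 × 10⁷ nM = 96.6 mM.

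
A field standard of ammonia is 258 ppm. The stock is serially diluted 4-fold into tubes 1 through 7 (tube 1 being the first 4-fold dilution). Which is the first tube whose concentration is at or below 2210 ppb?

Tube n has concentration 258 ppm / 4ⁿ.
Need 4ⁿ ≥ 258 ppm / 2210 ppb = 117, so n ≥ 3.43.
First such tube: n = 4.

tube 4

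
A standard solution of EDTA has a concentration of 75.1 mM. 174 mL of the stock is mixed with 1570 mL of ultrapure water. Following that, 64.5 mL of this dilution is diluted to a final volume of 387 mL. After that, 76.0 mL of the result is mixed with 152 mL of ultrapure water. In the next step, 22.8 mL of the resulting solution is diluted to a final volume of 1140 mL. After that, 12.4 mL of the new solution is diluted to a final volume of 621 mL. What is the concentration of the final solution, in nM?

166 nM

Overall dilution factor = 10.02 × 6 × 3 × 50 × 50.08 = 4.52 × 10⁵.
75.1 mM / 4.52 × 10⁵ = 1.66 × 10⁻⁴ mM = 166 nM.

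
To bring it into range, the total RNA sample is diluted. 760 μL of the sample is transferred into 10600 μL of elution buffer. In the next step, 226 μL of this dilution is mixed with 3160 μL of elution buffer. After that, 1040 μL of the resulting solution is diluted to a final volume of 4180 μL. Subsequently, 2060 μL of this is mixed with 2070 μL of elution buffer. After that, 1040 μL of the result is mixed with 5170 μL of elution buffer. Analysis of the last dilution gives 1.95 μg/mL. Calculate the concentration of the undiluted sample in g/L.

21.0 g/L

Overall dilution factor = 14.95 × 14.98 × 4.019 × 2.005 × 5.971 = 1.08 × 10⁴.
Original = 1.95 μg/mL × 1.08 × 10⁴ = 2.10 × 10⁴ μg/mL = 21.0 g/L.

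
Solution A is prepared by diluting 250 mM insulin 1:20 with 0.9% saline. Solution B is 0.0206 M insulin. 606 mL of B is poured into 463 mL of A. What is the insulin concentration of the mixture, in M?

0.0171 M

C_A = 250 mM / 20 = 12.5 mM.
C_B = 0.0206 M = 20.6 mM.
C_mix = (C_A·V_A + C_B·V_B)/(V_A + V_B) = (12.5×463 + 20.6×606) / 1069 = 17.1 mM = 0.0171 M.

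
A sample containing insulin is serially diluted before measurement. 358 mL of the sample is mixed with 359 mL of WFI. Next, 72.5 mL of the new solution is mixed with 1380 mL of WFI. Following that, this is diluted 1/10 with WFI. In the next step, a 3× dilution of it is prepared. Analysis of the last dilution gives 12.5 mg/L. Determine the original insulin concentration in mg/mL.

Overall dilution factor = 2.003 × 20.03 × 10 × 3 = 1204.
Original = 12.5 mg/L × 1204 = 1.50 × 10⁴ mg/L = 15.0 mg/mL.

15.0 mg/mL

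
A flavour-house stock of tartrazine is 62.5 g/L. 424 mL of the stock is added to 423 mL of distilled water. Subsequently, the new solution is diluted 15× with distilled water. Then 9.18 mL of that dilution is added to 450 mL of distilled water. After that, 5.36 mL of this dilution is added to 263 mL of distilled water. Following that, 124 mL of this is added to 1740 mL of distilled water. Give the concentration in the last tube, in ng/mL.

55.4 ng/mL

Overall dilution factor = 1.998 × 15 × 50.02 × 50.07 × 15.03 = 1.13 × 10⁶.
62.5 g/L / 1.13 × 10⁶ = 5.54 × 10⁻⁵ g/L = 55.4 ng/mL.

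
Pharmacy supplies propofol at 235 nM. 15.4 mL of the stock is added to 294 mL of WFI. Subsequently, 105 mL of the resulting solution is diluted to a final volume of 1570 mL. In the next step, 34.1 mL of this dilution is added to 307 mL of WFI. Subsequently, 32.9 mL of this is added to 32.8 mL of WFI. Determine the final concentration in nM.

Overall dilution factor = 20.09 × 14.95 × 10.00 × 1.997 = 6001.
235 nM / 6001 = 0.0392 nM.

0.0392 nM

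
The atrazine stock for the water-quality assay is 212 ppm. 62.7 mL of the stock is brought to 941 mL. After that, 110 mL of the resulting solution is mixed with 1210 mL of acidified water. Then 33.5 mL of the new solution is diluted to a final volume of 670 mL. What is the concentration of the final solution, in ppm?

0.0589 ppm

Overall dilution factor = 15.01 × 12 × 20 = 3602.
212 ppm / 3602 = 0.0589 ppm.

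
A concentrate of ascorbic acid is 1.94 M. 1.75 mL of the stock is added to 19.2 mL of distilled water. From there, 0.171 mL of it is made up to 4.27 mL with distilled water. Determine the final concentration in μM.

6490 μM

Overall dilution factor = 11.97 × 24.97 = 299.
1.94 M / 299 = 6.49 × 10⁻³ M = 6490 μM.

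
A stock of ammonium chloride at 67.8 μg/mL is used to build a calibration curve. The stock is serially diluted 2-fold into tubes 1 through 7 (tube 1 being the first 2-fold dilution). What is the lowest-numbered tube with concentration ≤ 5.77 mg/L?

Tube n has concentration 67.8 μg/mL / 2ⁿ.
Need 2ⁿ ≥ 67.8 μg/mL / 5.77 mg/L = 11.8, so n ≥ 3.55.
First such tube: n = 4.

tube 4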